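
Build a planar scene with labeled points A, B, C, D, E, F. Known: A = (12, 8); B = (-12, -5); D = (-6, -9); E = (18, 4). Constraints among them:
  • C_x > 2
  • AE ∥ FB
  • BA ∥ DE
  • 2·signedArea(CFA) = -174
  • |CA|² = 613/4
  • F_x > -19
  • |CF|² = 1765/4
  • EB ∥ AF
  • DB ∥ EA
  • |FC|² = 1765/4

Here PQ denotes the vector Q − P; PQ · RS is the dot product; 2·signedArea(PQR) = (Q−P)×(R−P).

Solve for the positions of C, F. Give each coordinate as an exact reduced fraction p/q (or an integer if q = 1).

C = (3, -1/2)
F = (-18, -1)

1. F_x = -18  [AE ∥ FB ∩ EB ∥ AF]
2. F_y = -1  [AE ∥ FB ∩ EB ∥ AF]
   → F = (-18, -1)
3. C_x = 3  [line -9·x + 30·y + 42 = 0 ∩ |CF|² = 1765/4]
4. C_y = -1/2  [line -9·x + 30·y + 42 = 0 ∩ |CF|² = 1765/4]
   → C = (3, -1/2)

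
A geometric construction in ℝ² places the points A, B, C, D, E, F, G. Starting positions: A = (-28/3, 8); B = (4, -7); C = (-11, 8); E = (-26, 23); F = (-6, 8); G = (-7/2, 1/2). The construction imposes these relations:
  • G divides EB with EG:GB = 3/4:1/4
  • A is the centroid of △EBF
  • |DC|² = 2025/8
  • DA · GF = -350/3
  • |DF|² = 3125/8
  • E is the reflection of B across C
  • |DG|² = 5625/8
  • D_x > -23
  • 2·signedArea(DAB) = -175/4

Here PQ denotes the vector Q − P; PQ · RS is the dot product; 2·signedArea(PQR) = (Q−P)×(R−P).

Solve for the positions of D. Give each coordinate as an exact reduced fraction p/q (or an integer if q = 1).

1. D_x = -89/4  [2·signedArea(DAB) = -175/4 ∩ DA · GF = -350/3]
2. D_y = 77/4  [2·signedArea(DAB) = -175/4 ∩ DA · GF = -350/3]
   → D = (-89/4, 77/4)

D = (-89/4, 77/4)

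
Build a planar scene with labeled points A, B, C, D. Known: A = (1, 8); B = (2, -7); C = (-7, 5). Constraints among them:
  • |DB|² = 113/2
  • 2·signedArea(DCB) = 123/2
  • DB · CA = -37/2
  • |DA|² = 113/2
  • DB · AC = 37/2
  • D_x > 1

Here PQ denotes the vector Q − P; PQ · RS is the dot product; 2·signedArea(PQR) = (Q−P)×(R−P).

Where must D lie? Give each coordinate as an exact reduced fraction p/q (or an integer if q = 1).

1. D_x = 3/2  [2·signedArea(DCB) = 123/2 ∩ DB · CA = -37/2]
2. D_y = 1/2  [2·signedArea(DCB) = 123/2 ∩ DB · CA = -37/2]
   → D = (3/2, 1/2)

D = (3/2, 1/2)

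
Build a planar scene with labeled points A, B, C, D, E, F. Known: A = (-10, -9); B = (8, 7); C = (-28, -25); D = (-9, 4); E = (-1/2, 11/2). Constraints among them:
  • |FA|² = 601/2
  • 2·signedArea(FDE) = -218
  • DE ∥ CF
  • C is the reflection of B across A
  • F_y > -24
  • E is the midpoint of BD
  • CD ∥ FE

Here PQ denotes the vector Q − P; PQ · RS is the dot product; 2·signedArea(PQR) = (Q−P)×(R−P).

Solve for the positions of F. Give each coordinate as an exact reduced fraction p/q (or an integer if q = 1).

F = (-39/2, -47/2)

1. F_x = -39/2  [CD ∥ FE ∩ DE ∥ CF]
2. F_y = -47/2  [CD ∥ FE ∩ DE ∥ CF]
   → F = (-39/2, -47/2)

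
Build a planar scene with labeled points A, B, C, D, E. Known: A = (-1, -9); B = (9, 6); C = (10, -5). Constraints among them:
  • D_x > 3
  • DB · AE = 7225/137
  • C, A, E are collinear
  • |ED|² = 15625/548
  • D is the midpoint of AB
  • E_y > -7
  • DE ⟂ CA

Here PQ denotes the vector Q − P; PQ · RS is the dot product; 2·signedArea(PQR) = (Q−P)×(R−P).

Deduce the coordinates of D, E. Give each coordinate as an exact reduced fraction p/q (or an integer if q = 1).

1. D_x = 4  [D is the midpoint of AB]
2. D_y = -3/2  [D is the midpoint of AB]
   → D = (4, -3/2)
3. E_x = 798/137  [C, A, E are collinear ∩ DE ⟂ CA]
4. E_y = -893/137  [C, A, E are collinear ∩ DE ⟂ CA]
   → E = (798/137, -893/137)

D = (4, -3/2)
E = (798/137, -893/137)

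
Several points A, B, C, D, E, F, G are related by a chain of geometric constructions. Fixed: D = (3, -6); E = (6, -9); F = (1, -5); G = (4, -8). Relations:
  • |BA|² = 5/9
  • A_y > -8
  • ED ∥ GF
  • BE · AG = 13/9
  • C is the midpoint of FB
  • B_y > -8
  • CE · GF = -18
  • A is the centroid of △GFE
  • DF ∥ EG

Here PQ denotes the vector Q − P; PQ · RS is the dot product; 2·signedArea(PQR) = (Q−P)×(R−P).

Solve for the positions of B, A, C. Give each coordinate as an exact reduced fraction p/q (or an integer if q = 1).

A = (11/3, -22/3)
B = (13/3, -23/3)
C = (8/3, -19/3)

1. A_x = 11/3  [A is the centroid of △GFE]
2. A_y = -22/3  [A is the centroid of △GFE]
   → A = (11/3, -22/3)
3. B_x = 13/3  [line -1/3·x + 2/3·y + 59/9 = 0 ∩ |BA|² = 5/9]
4. B_y = -23/3  [line -1/3·x + 2/3·y + 59/9 = 0 ∩ |BA|² = 5/9]
   → B = (13/3, -23/3)
5. C_x = 8/3  [C is the midpoint of FB]
6. C_y = -19/3  [C is the midpoint of FB]
   → C = (8/3, -19/3)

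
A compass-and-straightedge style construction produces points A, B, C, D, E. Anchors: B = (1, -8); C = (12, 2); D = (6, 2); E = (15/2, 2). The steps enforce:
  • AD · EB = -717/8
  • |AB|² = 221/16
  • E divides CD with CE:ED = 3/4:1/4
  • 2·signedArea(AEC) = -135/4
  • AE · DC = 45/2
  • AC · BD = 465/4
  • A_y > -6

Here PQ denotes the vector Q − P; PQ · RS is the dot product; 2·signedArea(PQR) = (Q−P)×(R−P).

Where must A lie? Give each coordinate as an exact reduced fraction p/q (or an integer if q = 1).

1. A_x = 15/4  [AC · BD = 465/4 ∩ AD · EB = -717/8]
2. A_y = -11/2  [AC · BD = 465/4 ∩ AD · EB = -717/8]
   → A = (15/4, -11/2)

A = (15/4, -11/2)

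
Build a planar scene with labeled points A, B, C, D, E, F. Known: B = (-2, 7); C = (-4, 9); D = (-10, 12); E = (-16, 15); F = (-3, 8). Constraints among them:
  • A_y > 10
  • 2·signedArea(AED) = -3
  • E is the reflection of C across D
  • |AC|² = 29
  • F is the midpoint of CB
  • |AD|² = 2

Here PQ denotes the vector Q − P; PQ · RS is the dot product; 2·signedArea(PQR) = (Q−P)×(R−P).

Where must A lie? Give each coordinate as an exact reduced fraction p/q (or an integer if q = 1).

1. A_x = -9  [line 3·x + 6·y + -39 = 0 ∩ |AC|² = 29]
2. A_y = 11  [line 3·x + 6·y + -39 = 0 ∩ |AC|² = 29]
   → A = (-9, 11)

A = (-9, 11)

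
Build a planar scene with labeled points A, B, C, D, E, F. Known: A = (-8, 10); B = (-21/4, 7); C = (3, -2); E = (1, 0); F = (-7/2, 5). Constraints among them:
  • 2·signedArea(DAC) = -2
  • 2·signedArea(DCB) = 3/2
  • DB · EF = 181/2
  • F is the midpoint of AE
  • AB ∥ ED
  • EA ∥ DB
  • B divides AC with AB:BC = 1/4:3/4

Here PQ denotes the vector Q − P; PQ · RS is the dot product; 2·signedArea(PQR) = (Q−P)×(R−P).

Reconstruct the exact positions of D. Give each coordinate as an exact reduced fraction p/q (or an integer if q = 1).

1. D_x = 15/4  [EA ∥ DB ∩ AB ∥ ED]
2. D_y = -3  [EA ∥ DB ∩ AB ∥ ED]
   → D = (15/4, -3)

D = (15/4, -3)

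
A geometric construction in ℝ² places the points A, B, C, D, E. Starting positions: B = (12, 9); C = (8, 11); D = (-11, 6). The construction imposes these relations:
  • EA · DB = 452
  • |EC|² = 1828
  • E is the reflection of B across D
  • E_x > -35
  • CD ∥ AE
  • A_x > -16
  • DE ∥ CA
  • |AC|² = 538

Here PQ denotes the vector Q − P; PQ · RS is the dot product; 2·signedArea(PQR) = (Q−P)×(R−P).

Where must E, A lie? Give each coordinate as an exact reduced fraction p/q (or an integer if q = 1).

A = (-15, 8)
E = (-34, 3)

1. E_x = -34  [E is the reflection of B across D]
2. E_y = 3  [E is the reflection of B across D]
   → E = (-34, 3)
3. A_x = -15  [CD ∥ AE ∩ DE ∥ CA]
4. A_y = 8  [CD ∥ AE ∩ DE ∥ CA]
   → A = (-15, 8)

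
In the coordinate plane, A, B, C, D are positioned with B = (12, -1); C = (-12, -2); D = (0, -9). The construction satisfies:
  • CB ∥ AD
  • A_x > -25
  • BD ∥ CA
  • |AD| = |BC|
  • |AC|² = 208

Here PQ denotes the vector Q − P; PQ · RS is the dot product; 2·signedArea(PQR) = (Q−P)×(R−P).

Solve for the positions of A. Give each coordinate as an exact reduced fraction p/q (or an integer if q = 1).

A = (-24, -10)

1. A_x = -24  [CB ∥ AD ∩ BD ∥ CA]
2. A_y = -10  [CB ∥ AD ∩ BD ∥ CA]
   → A = (-24, -10)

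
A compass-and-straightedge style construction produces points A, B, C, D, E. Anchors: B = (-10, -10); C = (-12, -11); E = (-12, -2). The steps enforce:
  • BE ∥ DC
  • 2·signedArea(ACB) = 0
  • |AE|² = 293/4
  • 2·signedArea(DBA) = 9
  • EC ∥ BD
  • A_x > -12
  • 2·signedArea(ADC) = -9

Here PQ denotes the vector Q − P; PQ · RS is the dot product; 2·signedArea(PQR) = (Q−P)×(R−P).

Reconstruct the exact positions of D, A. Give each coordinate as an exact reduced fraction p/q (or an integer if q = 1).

A = (-11, -21/2)
D = (-10, -19)

1. D_x = -10  [BE ∥ DC ∩ EC ∥ BD]
2. D_y = -19  [BE ∥ DC ∩ EC ∥ BD]
   → D = (-10, -19)
3. A_x = -11  [2·signedArea(ACB) = 0 ∩ 2·signedArea(ADC) = -9]
4. A_y = -21/2  [2·signedArea(ACB) = 0 ∩ 2·signedArea(ADC) = -9]
   → A = (-11, -21/2)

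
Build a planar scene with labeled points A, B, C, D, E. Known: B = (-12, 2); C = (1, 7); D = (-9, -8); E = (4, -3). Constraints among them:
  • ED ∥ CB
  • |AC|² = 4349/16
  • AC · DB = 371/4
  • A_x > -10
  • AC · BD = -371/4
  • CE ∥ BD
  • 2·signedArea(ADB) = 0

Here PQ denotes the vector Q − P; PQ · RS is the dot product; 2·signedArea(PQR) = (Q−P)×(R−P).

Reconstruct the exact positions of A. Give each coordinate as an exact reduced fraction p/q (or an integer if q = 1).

A = (-39/4, -11/2)

1. A_x = -39/4  [2·signedArea(ADB) = 0 ∩ AC · DB = 371/4]
2. A_y = -11/2  [2·signedArea(ADB) = 0 ∩ AC · DB = 371/4]
   → A = (-39/4, -11/2)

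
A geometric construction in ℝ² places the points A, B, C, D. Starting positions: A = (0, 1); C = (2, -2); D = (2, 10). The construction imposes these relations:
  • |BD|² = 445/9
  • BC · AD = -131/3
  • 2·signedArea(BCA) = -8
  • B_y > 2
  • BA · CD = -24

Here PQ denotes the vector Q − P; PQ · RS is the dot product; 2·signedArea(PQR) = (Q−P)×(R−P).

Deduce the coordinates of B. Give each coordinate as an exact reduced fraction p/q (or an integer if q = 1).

B = (4/3, 3)

1. B_x = 4/3  [BA · CD = -24 ∩ BC · AD = -131/3]
2. B_y = 3  [BA · CD = -24 ∩ BC · AD = -131/3]
   → B = (4/3, 3)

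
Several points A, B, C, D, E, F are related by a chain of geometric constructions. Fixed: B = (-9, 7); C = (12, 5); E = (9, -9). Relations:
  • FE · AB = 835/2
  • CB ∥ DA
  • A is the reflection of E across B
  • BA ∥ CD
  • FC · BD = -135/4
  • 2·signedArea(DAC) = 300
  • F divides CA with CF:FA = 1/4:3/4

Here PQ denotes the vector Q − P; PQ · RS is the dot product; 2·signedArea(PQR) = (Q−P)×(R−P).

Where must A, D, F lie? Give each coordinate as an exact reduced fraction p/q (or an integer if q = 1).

A = (-27, 23)
D = (-6, 21)
F = (9/4, 19/2)

1. A_x = -27  [A is the reflection of E across B]
2. A_y = 23  [A is the reflection of E across B]
   → A = (-27, 23)
3. D_x = -6  [CB ∥ DA ∩ BA ∥ CD]
4. D_y = 21  [CB ∥ DA ∩ BA ∥ CD]
   → D = (-6, 21)
5. F_x = 9/4  [F divides CA with CF:FA = 1/4:3/4]
6. F_y = 19/2  [F divides CA with CF:FA = 1/4:3/4]
   → F = (9/4, 19/2)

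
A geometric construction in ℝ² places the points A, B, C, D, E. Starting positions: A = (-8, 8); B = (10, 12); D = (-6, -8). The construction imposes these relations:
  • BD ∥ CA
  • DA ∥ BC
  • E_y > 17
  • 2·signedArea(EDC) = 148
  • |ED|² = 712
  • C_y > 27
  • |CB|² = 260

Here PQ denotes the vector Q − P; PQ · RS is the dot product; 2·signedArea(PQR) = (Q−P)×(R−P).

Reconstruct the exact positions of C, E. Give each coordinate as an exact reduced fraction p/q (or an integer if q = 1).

C = (8, 28)
E = (0, 18)

1. C_x = 8  [BD ∥ CA ∩ DA ∥ BC]
2. C_y = 28  [BD ∥ CA ∩ DA ∥ BC]
   → C = (8, 28)
3. E_x = 0  [line -36·x + 14·y + -252 = 0 ∩ |ED|² = 712]
4. E_y = 18  [line -36·x + 14·y + -252 = 0 ∩ |ED|² = 712]
   → E = (0, 18)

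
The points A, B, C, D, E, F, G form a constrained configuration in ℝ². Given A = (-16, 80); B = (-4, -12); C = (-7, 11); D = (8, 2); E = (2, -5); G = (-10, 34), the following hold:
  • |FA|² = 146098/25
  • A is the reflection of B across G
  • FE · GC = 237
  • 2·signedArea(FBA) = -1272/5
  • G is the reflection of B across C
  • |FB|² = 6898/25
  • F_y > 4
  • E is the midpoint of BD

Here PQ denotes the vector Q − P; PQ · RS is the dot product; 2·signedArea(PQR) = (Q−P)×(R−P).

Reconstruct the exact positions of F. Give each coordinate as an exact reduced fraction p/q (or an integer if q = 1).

F = (-17/5, 23/5)

1. F_x = -17/5  [2·signedArea(FBA) = -1272/5 ∩ FE · GC = 237]
2. F_y = 23/5  [2·signedArea(FBA) = -1272/5 ∩ FE · GC = 237]
   → F = (-17/5, 23/5)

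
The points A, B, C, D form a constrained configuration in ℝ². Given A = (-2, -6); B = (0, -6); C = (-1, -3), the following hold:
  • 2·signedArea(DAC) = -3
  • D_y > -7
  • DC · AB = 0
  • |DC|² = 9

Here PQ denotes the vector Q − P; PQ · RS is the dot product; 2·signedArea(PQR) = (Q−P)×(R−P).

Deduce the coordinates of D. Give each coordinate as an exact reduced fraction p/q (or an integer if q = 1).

D = (-1, -6)

1. D_x = -1  [DC · AB = 0 ∩ 2·signedArea(DAC) = -3]
2. D_y = -6  [DC · AB = 0 ∩ 2·signedArea(DAC) = -3]
   → D = (-1, -6)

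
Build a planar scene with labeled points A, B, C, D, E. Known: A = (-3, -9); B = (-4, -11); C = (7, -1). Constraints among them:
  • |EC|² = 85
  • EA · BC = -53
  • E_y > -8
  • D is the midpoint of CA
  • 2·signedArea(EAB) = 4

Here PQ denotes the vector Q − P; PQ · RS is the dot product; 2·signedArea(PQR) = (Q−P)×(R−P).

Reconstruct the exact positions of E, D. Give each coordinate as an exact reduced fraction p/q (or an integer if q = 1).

1. E_x = 0  [2·signedArea(EAB) = 4 ∩ EA · BC = -53]
2. E_y = -7  [2·signedArea(EAB) = 4 ∩ EA · BC = -53]
   → E = (0, -7)
3. D_x = 2  [D is the midpoint of CA]
4. D_y = -5  [D is the midpoint of CA]
   → D = (2, -5)

D = (2, -5)
E = (0, -7)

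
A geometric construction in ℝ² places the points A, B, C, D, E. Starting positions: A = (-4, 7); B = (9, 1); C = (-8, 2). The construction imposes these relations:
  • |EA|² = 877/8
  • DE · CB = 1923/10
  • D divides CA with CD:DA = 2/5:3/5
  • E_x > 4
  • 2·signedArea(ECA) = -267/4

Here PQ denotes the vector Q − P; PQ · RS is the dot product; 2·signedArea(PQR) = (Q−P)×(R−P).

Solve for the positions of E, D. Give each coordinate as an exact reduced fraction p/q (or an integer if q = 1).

D = (-32/5, 4)
E = (19/4, 5/4)

1. E_x = 19/4  [line -5·x + 4·y + 75/4 = 0 ∩ |EA|² = 877/8]
2. E_y = 5/4  [line -5·x + 4·y + 75/4 = 0 ∩ |EA|² = 877/8]
   → E = (19/4, 5/4)
3. D_x = -32/5  [D divides CA with CD:DA = 2/5:3/5]
4. D_y = 4  [D divides CA with CD:DA = 2/5:3/5]
   → D = (-32/5, 4)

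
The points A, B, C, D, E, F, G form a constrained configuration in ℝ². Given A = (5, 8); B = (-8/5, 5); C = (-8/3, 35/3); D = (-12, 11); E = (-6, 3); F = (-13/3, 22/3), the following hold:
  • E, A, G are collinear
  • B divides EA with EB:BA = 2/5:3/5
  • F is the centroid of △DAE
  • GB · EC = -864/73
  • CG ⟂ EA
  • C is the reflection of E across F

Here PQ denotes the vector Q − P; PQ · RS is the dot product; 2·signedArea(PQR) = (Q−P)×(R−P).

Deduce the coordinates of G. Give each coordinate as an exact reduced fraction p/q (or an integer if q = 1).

G = (2/73, 419/73)

1. G_x = 2/73  [E, A, G are collinear ∩ CG ⟂ EA]
2. G_y = 419/73  [E, A, G are collinear ∩ CG ⟂ EA]
   → G = (2/73, 419/73)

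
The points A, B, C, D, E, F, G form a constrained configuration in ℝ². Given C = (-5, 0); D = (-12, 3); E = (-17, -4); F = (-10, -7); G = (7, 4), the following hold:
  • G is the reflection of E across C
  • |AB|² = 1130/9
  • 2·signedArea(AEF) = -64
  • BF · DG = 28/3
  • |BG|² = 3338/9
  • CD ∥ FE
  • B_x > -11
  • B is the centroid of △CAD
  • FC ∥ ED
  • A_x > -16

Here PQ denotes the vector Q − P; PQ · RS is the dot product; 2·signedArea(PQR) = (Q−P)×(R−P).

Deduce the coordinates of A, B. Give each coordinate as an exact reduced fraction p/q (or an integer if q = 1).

A = (-15, -14)
B = (-32/3, -11/3)

1. B_x = -32/3  [line -19·x + -1·y + -619/3 = 0 ∩ |BG|² = 3338/9]
2. B_y = -11/3  [line -19·x + -1·y + -619/3 = 0 ∩ |BG|² = 3338/9]
   → B = (-32/3, -11/3)
3. A_x = -15  [2·signedArea(AEF) = -64 ∩ B is the centroid of △CAD]
4. A_y = -14  [2·signedArea(AEF) = -64 ∩ B is the centroid of △CAD]
   → A = (-15, -14)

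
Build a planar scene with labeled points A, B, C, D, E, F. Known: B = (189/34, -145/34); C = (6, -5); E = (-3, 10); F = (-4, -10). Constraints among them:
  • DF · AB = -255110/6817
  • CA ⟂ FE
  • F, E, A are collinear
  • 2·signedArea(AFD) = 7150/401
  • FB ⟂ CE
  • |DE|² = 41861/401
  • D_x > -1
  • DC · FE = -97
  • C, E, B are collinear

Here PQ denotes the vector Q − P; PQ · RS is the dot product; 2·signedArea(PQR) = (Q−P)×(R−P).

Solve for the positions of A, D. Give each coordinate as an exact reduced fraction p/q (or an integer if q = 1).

A = (-1494/401, -1810/401)
D = (-97/401, 65/401)

1. A_x = -1494/401  [F, E, A are collinear ∩ CA ⟂ FE]
2. A_y = -1810/401  [F, E, A are collinear ∩ CA ⟂ FE]
   → A = (-1494/401, -1810/401)
3. D_x = -97/401  [DC · FE = -97 ∩ DF · AB = -255110/6817]
4. D_y = 65/401  [DC · FE = -97 ∩ DF · AB = -255110/6817]
   → D = (-97/401, 65/401)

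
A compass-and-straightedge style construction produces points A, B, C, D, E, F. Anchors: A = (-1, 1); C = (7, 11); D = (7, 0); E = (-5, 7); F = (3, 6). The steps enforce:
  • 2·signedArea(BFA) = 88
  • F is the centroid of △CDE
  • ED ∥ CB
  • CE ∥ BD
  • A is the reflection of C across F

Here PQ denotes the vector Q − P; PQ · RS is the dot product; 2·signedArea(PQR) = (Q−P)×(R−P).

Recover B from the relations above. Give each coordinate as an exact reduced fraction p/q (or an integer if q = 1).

B = (19, 4)

1. B_x = 19  [CE ∥ BD ∩ ED ∥ CB]
2. B_y = 4  [CE ∥ BD ∩ ED ∥ CB]
   → B = (19, 4)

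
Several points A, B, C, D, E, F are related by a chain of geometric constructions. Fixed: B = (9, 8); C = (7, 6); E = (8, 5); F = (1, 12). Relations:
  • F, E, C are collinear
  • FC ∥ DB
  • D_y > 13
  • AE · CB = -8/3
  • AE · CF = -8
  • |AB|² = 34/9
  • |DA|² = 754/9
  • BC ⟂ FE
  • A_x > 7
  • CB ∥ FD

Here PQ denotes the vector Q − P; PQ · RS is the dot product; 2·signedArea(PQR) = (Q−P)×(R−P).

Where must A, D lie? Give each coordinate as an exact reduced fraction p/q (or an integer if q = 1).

A = (8, 19/3)
D = (3, 14)

1. A_x = 8  [AE · CB = -8/3 ∩ AE · CF = -8]
2. A_y = 19/3  [AE · CB = -8/3 ∩ AE · CF = -8]
   → A = (8, 19/3)
3. D_x = 3  [FC ∥ DB ∩ CB ∥ FD]
4. D_y = 14  [FC ∥ DB ∩ CB ∥ FD]
   → D = (3, 14)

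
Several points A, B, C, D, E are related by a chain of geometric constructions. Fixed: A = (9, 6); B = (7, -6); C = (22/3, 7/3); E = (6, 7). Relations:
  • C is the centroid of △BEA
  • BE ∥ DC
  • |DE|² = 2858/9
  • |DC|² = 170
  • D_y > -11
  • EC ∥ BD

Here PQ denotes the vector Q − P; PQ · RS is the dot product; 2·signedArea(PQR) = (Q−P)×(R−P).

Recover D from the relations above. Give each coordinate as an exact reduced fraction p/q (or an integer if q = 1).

1. D_x = 25/3  [BE ∥ DC ∩ EC ∥ BD]
2. D_y = -32/3  [BE ∥ DC ∩ EC ∥ BD]
   → D = (25/3, -32/3)

D = (25/3, -32/3)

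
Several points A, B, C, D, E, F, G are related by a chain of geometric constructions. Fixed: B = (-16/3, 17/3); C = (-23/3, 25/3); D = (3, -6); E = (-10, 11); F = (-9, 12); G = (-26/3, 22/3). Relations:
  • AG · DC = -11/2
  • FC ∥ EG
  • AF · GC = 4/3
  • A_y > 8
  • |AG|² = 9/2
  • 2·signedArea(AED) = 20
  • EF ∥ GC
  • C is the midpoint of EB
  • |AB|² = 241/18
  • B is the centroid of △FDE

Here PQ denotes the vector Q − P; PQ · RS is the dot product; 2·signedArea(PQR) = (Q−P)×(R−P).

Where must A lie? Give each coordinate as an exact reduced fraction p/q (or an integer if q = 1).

1. A_x = -43/6  [2·signedArea(AED) = 20 ∩ AG · DC = -11/2]
2. A_y = 53/6  [2·signedArea(AED) = 20 ∩ AG · DC = -11/2]
   → A = (-43/6, 53/6)

A = (-43/6, 53/6)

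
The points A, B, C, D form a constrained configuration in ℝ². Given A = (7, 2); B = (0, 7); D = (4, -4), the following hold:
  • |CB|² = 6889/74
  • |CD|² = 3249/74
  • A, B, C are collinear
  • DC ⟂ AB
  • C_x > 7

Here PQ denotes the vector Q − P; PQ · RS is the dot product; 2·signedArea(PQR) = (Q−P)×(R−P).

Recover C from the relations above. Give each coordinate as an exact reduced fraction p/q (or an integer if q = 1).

1. C_x = 581/74  [A, B, C are collinear ∩ DC ⟂ AB]
2. C_y = 103/74  [A, B, C are collinear ∩ DC ⟂ AB]
   → C = (581/74, 103/74)

C = (581/74, 103/74)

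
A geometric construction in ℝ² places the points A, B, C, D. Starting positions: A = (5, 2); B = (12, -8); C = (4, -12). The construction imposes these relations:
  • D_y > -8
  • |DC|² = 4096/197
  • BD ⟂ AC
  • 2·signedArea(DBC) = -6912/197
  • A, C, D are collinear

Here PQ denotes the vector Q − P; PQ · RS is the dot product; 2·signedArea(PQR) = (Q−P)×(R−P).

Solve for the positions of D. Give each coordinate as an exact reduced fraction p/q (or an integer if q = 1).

1. D_x = 852/197  [A, C, D are collinear ∩ BD ⟂ AC]
2. D_y = -1468/197  [A, C, D are collinear ∩ BD ⟂ AC]
   → D = (852/197, -1468/197)

D = (852/197, -1468/197)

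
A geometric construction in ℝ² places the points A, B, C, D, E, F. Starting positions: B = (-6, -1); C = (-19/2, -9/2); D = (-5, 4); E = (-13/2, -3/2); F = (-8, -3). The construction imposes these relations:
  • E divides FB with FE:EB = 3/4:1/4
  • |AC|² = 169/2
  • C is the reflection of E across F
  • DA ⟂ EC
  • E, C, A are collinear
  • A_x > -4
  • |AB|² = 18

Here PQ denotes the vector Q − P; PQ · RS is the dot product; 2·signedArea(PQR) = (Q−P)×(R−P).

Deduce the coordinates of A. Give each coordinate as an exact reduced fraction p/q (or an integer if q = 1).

1. A_x = -3  [E, C, A are collinear ∩ DA ⟂ EC]
2. A_y = 2  [E, C, A are collinear ∩ DA ⟂ EC]
   → A = (-3, 2)

A = (-3, 2)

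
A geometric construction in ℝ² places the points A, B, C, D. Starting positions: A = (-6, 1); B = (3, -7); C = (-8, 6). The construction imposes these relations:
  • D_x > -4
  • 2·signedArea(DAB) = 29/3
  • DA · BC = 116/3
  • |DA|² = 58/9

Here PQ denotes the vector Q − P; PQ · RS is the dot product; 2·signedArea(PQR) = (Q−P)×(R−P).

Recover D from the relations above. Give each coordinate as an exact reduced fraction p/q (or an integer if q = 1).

D = (-11/3, 0)

1. D_x = -11/3  [DA · BC = 116/3 ∩ 2·signedArea(DAB) = 29/3]
2. D_y = 0  [DA · BC = 116/3 ∩ 2·signedArea(DAB) = 29/3]
   → D = (-11/3, 0)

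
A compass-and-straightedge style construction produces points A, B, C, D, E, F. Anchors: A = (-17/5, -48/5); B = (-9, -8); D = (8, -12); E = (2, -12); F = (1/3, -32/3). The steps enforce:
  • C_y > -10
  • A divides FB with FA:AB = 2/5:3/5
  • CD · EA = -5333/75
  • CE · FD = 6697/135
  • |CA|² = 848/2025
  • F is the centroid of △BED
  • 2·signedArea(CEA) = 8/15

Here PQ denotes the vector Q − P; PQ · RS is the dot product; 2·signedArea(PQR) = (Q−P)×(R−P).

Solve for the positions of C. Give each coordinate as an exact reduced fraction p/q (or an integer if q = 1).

1. C_x = -181/45  [CD · EA = -5333/75 ∩ 2·signedArea(CEA) = 8/15]
2. C_y = -424/45  [CD · EA = -5333/75 ∩ 2·signedArea(CEA) = 8/15]
   → C = (-181/45, -424/45)

C = (-181/45, -424/45)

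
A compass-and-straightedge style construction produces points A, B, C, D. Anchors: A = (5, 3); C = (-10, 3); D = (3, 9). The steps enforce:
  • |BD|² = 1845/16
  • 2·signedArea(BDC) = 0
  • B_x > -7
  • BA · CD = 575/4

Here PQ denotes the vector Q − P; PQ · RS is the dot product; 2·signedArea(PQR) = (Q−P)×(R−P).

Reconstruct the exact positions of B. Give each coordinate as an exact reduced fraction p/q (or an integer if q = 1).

1. B_x = -27/4  [2·signedArea(BDC) = 0 ∩ BA · CD = 575/4]
2. B_y = 9/2  [2·signedArea(BDC) = 0 ∩ BA · CD = 575/4]
   → B = (-27/4, 9/2)

B = (-27/4, 9/2)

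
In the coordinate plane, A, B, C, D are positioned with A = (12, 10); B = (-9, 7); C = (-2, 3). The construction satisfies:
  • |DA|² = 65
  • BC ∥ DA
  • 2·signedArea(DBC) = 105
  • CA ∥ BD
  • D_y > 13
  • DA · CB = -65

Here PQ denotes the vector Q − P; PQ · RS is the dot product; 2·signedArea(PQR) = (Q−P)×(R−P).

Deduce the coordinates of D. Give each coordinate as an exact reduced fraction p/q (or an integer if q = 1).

D = (5, 14)

1. D_x = 5  [BC ∥ DA ∩ CA ∥ BD]
2. D_y = 14  [BC ∥ DA ∩ CA ∥ BD]
   → D = (5, 14)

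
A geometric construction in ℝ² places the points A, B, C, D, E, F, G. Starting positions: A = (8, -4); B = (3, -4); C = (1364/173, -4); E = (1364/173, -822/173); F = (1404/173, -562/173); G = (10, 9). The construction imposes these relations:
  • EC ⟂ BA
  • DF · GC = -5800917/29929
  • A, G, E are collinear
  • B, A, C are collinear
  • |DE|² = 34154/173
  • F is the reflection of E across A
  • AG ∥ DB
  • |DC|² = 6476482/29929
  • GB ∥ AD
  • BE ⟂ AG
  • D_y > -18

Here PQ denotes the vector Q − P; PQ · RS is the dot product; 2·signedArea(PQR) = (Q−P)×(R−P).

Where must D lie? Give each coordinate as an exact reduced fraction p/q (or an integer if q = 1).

1. D_x = 1  [AG ∥ DB ∩ GB ∥ AD]
2. D_y = -17  [AG ∥ DB ∩ GB ∥ AD]
   → D = (1, -17)

D = (1, -17)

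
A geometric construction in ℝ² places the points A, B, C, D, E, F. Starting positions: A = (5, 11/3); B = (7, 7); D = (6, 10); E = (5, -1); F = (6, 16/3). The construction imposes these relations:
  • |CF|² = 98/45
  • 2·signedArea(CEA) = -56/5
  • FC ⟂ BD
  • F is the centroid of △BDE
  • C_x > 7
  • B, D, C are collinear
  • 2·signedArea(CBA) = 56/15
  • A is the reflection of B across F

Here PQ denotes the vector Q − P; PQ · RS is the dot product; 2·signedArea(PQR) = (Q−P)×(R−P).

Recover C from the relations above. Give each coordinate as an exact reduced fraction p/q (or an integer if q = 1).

1. C_x = 37/5  [B, D, C are collinear ∩ FC ⟂ BD]
2. C_y = 29/5  [B, D, C are collinear ∩ FC ⟂ BD]
   → C = (37/5, 29/5)

C = (37/5, 29/5)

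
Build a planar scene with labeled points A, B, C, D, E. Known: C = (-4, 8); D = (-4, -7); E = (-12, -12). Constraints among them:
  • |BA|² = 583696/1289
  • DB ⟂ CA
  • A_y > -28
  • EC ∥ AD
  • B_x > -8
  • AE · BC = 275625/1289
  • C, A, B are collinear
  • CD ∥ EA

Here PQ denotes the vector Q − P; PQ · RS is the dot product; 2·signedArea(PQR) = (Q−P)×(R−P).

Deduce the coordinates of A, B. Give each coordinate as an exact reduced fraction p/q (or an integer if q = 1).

A = (-12, -27)
B = (-9356/1289, -8063/1289)

1. A_x = -12  [EC ∥ AD ∩ CD ∥ EA]
2. A_y = -27  [EC ∥ AD ∩ CD ∥ EA]
   → A = (-12, -27)
3. B_x = -9356/1289  [C, A, B are collinear ∩ DB ⟂ CA]
4. B_y = -8063/1289  [C, A, B are collinear ∩ DB ⟂ CA]
   → B = (-9356/1289, -8063/1289)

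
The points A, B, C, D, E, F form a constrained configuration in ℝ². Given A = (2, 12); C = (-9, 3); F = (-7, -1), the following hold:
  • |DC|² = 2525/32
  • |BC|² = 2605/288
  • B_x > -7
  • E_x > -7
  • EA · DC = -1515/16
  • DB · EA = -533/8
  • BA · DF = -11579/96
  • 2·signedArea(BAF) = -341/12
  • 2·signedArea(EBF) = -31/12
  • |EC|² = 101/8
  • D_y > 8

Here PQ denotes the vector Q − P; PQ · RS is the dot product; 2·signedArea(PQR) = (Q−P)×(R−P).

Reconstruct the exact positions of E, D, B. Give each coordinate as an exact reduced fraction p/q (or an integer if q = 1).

B = (-145/24, 85/24)
D = (-17/8, 69/8)
E = (-25/4, 21/4)

1. B_x = -145/24  [line 13·x + -9·y + 1325/12 = 0 ∩ |BC|² = 2605/288]
2. B_y = 85/24  [line 13·x + -9·y + 1325/12 = 0 ∩ |BC|² = 2605/288]
   → B = (-145/24, 85/24)
3. E_x = -25/4  [line 109/24·x + -23/24·y + 401/12 = 0 ∩ |EC|² = 101/8]
4. E_y = 21/4  [line 109/24·x + -23/24·y + 401/12 = 0 ∩ |EC|² = 101/8]
   → E = (-25/4, 21/4)
5. D_x = -17/8  [DB · EA = -533/8 ∩ BA · DF = -11579/96]
6. D_y = 69/8  [DB · EA = -533/8 ∩ BA · DF = -11579/96]
   → D = (-17/8, 69/8)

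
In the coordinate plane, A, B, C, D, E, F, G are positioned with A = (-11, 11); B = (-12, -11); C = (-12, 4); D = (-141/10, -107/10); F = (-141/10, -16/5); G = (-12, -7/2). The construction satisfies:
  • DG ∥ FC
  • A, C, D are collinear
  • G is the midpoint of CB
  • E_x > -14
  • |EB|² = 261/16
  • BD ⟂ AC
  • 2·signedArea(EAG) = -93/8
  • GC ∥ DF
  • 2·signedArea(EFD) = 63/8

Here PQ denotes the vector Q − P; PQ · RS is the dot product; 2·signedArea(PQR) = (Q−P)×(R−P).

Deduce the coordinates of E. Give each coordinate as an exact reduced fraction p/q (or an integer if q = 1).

E = (-261/20, -71/10)

1. E_x = -261/20  [2·signedArea(EAG) = -93/8 ∩ 2·signedArea(EFD) = 63/8]
2. E_y = -71/10  [2·signedArea(EAG) = -93/8 ∩ 2·signedArea(EFD) = 63/8]
   → E = (-261/20, -71/10)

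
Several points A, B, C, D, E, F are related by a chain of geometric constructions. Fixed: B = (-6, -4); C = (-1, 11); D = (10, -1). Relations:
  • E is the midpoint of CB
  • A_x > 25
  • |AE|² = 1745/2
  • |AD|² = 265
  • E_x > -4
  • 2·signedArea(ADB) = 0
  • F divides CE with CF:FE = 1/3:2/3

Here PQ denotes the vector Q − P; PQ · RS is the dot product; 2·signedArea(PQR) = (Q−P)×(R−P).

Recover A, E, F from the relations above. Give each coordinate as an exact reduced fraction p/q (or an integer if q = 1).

1. A_x = 26  [line 3·x + -16·y + -46 = 0 ∩ |AD|² = 265]
2. A_y = 2  [line 3·x + -16·y + -46 = 0 ∩ |AD|² = 265]
   → A = (26, 2)
3. E_x = -7/2  [E is the midpoint of CB]
4. E_y = 7/2  [E is the midpoint of CB]
   → E = (-7/2, 7/2)
5. F_x = -11/6  [F divides CE with CF:FE = 1/3:2/3]
6. F_y = 17/2  [F divides CE with CF:FE = 1/3:2/3]
   → F = (-11/6, 17/2)

A = (26, 2)
E = (-7/2, 7/2)
F = (-11/6, 17/2)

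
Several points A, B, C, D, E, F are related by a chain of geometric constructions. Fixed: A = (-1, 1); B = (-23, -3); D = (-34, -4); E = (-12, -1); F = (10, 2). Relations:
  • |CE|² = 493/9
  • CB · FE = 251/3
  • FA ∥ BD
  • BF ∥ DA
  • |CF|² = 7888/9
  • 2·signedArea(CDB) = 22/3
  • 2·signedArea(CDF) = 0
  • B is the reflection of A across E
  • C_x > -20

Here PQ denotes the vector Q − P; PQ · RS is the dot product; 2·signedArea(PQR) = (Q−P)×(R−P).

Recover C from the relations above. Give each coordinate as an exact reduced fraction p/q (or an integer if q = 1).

1. C_x = -58/3  [2·signedArea(CDF) = 0 ∩ CB · FE = 251/3]
2. C_y = -2  [2·signedArea(CDF) = 0 ∩ CB · FE = 251/3]
   → C = (-58/3, -2)

C = (-58/3, -2)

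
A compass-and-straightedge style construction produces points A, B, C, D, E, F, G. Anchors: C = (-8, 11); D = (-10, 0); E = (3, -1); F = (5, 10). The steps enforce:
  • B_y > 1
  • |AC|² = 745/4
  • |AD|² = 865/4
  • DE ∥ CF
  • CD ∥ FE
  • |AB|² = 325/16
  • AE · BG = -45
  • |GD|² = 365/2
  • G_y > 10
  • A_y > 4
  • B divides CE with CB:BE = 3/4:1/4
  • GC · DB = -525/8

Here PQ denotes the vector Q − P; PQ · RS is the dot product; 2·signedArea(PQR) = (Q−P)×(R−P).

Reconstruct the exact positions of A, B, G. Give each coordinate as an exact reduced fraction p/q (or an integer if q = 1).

1. B_x = 1/4  [B divides CE with CB:BE = 3/4:1/4]
2. B_y = 2  [B divides CE with CB:BE = 3/4:1/4]
   → B = (1/4, 2)
3. G_x = -3/2  [line -41/4·x + -2·y + 45/8 = 0 ∩ |GD|² = 365/2]
4. G_y = 21/2  [line -41/4·x + -2·y + 45/8 = 0 ∩ |GD|² = 365/2]
   → G = (-3/2, 21/2)
5. A_x = 4  [line 7/4·x + -17/2·y + 125/4 = 0 ∩ |AC|² = 745/4]
6. A_y = 9/2  [line 7/4·x + -17/2·y + 125/4 = 0 ∩ |AC|² = 745/4]
   → A = (4, 9/2)

A = (4, 9/2)
B = (1/4, 2)
G = (-3/2, 21/2)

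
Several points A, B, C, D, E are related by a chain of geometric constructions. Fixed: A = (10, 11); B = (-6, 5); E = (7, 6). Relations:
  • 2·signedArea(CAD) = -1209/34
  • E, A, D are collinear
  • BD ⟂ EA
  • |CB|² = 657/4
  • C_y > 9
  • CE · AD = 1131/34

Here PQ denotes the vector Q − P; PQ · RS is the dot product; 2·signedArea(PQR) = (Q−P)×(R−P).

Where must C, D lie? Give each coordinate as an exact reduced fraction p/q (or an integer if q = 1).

C = (6, 19/2)
D = (53/17, -8/17)

1. D_x = 53/17  [E, A, D are collinear ∩ BD ⟂ EA]
2. D_y = -8/17  [E, A, D are collinear ∩ BD ⟂ EA]
   → D = (53/17, -8/17)
3. C_x = 6  [CE · AD = 1131/34 ∩ 2·signedArea(CAD) = -1209/34]
4. C_y = 19/2  [CE · AD = 1131/34 ∩ 2·signedArea(CAD) = -1209/34]
   → C = (6, 19/2)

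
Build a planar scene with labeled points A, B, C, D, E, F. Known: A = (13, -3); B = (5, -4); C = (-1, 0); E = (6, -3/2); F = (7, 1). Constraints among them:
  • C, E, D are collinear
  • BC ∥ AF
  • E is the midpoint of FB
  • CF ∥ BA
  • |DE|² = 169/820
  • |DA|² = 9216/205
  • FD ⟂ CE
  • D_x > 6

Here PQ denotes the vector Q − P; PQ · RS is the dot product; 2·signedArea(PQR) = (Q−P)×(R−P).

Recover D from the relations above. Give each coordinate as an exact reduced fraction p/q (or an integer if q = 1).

D = (1321/205, -327/205)

1. D_x = 1321/205  [C, E, D are collinear ∩ FD ⟂ CE]
2. D_y = -327/205  [C, E, D are collinear ∩ FD ⟂ CE]
   → D = (1321/205, -327/205)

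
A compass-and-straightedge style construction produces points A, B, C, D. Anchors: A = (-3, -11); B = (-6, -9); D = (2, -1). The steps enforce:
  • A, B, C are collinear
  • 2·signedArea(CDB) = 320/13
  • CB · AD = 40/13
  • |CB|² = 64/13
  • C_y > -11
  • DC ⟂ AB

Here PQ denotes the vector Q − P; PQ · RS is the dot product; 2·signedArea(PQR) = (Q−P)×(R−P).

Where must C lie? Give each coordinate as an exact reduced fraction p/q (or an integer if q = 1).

1. C_x = -54/13  [A, B, C are collinear ∩ DC ⟂ AB]
2. C_y = -133/13  [A, B, C are collinear ∩ DC ⟂ AB]
   → C = (-54/13, -133/13)

C = (-54/13, -133/13)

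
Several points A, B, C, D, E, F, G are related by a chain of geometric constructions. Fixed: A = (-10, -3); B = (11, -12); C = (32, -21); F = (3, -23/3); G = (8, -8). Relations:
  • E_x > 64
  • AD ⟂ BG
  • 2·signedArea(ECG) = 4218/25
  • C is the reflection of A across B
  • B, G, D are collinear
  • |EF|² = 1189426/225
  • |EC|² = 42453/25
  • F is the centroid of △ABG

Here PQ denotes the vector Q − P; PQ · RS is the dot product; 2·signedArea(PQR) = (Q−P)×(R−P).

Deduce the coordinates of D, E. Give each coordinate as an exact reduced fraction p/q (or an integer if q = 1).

D = (-22/25, 96/25)
E = (1622/25, -1146/25)

1. D_x = -22/25  [B, G, D are collinear ∩ AD ⟂ BG]
2. D_y = 96/25  [B, G, D are collinear ∩ AD ⟂ BG]
   → D = (-22/25, 96/25)
3. E_x = 1622/25  [line -13·x + -24·y + -6418/25 = 0 ∩ |EC|² = 42453/25]
4. E_y = -1146/25  [line -13·x + -24·y + -6418/25 = 0 ∩ |EC|² = 42453/25]
   → E = (1622/25, -1146/25)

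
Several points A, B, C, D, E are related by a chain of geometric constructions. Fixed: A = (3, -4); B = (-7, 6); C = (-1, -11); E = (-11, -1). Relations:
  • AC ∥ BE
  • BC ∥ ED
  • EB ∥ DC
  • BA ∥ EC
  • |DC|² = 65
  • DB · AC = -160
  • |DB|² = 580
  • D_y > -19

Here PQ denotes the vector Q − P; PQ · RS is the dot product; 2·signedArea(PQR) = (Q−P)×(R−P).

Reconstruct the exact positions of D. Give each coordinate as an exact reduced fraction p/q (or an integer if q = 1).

1. D_x = -5  [EB ∥ DC ∩ BC ∥ ED]
2. D_y = -18  [EB ∥ DC ∩ BC ∥ ED]
   → D = (-5, -18)

D = (-5, -18)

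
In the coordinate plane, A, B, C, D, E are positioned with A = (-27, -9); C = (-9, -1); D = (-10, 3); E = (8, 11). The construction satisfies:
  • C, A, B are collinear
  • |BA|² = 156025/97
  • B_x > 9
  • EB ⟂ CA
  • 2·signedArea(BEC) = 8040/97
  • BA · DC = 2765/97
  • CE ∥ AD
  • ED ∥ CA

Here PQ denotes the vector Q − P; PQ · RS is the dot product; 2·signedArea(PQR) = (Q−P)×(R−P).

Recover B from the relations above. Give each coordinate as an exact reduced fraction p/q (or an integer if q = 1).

1. B_x = 936/97  [C, A, B are collinear ∩ EB ⟂ CA]
2. B_y = 707/97  [C, A, B are collinear ∩ EB ⟂ CA]
   → B = (936/97, 707/97)

B = (936/97, 707/97)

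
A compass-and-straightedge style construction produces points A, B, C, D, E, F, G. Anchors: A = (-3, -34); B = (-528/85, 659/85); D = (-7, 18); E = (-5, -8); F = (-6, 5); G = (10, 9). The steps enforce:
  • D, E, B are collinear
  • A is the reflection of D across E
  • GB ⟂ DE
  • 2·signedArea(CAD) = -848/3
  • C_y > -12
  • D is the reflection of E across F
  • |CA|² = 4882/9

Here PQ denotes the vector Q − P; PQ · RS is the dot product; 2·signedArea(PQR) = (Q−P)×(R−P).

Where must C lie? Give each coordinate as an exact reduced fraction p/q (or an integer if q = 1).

C = (2/3, -11)

1. C_x = 2/3  [line -52·x + -4·y + -28/3 = 0 ∩ |CA|² = 4882/9]
2. C_y = -11  [line -52·x + -4·y + -28/3 = 0 ∩ |CA|² = 4882/9]
   → C = (2/3, -11)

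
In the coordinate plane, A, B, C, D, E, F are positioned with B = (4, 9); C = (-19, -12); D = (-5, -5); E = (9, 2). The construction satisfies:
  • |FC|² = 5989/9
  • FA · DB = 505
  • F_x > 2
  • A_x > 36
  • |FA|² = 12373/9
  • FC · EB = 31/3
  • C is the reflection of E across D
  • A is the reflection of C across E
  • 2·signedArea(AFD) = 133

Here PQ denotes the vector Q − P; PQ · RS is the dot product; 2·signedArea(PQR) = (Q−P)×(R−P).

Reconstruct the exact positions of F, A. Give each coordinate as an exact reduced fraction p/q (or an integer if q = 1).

A = (37, 16)
F = (8/3, 2)

1. F_x = 8/3  [line 5·x + -7·y + 2/3 = 0 ∩ |FC|² = 5989/9]
2. F_y = 2  [line 5·x + -7·y + 2/3 = 0 ∩ |FC|² = 5989/9]
   → F = (8/3, 2)
3. A_x = 37  [FA · DB = 505 ∩ A is the reflection of C across E]
4. A_y = 16  [FA · DB = 505 ∩ A is the reflection of C across E]
   → A = (37, 16)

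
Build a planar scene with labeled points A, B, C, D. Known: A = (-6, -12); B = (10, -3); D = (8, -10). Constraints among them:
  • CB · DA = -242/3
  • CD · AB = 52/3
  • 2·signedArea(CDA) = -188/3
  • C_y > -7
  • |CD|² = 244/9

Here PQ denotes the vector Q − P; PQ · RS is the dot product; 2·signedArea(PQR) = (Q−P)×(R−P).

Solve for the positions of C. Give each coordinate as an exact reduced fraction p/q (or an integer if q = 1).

1. C_x = 14/3  [CD · AB = 52/3 ∩ 2·signedArea(CDA) = -188/3]
2. C_y = -6  [CD · AB = 52/3 ∩ 2·signedArea(CDA) = -188/3]
   → C = (14/3, -6)

C = (14/3, -6)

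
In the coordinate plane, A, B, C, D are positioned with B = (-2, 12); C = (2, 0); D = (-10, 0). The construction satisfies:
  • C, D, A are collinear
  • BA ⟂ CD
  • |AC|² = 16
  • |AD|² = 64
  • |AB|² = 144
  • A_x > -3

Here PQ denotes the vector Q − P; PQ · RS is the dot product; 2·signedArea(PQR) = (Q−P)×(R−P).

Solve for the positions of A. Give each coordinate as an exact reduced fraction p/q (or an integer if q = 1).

A = (-2, 0)

1. A_x = -2  [C, D, A are collinear ∩ BA ⟂ CD]
2. A_y = 0  [C, D, A are collinear ∩ BA ⟂ CD]
   → A = (-2, 0)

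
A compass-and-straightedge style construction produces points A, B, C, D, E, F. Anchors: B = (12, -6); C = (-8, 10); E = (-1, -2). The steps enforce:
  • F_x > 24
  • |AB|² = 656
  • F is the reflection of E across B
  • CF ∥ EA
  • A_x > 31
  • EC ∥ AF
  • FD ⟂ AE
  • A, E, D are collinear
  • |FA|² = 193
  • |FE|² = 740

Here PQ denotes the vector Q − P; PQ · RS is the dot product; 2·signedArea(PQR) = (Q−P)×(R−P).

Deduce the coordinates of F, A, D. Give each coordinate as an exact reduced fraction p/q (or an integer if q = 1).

A = (32, -22)
D = (32105/1489, -23338/1489)
F = (25, -10)

1. F_x = 25  [F is the reflection of E across B]
2. F_y = -10  [F is the reflection of E across B]
   → F = (25, -10)
3. A_x = 32  [EC ∥ AF ∩ CF ∥ EA]
4. A_y = -22  [EC ∥ AF ∩ CF ∥ EA]
   → A = (32, -22)
5. D_x = 32105/1489  [A, E, D are collinear ∩ FD ⟂ AE]
6. D_y = -23338/1489  [A, E, D are collinear ∩ FD ⟂ AE]
   → D = (32105/1489, -23338/1489)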